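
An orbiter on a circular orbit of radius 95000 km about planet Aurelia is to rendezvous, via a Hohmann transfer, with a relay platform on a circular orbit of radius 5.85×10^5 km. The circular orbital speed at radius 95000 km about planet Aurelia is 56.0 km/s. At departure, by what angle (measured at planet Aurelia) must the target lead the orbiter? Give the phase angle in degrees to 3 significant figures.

φ = 100°

From the circular-orbit relation v² = μ/r at r = 95000 km: μ = v²r = (56.0)² × 95000 = 2.97920×10^8 km³/s².
Semi-major axis of the transfer orbit: a_t = (95000 + 5.850×10^5)/2 = 3.400×10^5 km.
Transfer time t = π√(a_t³/μ) = 36084 s.
Target angular speed ω₂ = √(μ/r₂³) = 3.8576×10^-5 rad/s.
Angle swept by the target during transfer: ω₂·t = 1.39198 rad = 79.75°.
The orbiter traverses 180° on the transfer ellipse, so the target must lead by 180° − 79.75° = 100°.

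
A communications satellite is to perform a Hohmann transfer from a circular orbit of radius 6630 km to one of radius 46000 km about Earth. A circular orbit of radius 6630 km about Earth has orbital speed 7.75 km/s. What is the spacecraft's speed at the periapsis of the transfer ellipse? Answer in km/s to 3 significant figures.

From the circular-orbit relation v² = μ/r at r = 6630 km: μ = v²r = (7.75)² × 6630 = 3.98214×10^5 km³/s².
The Hohmann ellipse has a_t = (r₁ + r₂)/2 = 26315 km.
At periapsis, r = 6630 km.
From the vis-viva equation, v = √[μ(2/r − 1/a_t)] = 10.25 km/s.

v = 10.2 km/s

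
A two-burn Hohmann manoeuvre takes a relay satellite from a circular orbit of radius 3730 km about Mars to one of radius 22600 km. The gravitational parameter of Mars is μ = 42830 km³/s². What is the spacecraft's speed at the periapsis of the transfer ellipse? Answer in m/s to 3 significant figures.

The Hohmann ellipse has a_t = (r₁ + r₂)/2 = 13165 km.
The periapsis of the transfer ellipse is at r = 3730 km.
Applying v² = μ(2/r − 1/a_t): v = 4.440 km/s.

v = 4440 m/s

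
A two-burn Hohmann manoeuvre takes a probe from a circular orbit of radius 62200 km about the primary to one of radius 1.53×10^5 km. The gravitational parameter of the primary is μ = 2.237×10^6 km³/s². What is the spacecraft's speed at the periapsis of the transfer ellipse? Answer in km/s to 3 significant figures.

v = 7.15 km/s

Transfer-ellipse semi-major axis a_t = (r₁ + r₂)/2 = (62200 + 1.530×10^5)/2 = 1.076×10^5 km.
At periapsis, r = 62200 km.
Vis-viva: v = √[μ(2/r − 1/a_t)] = √[2.237×10^6 × (2/62200 − 1/1.076×10^5)] = 7.151 km/s.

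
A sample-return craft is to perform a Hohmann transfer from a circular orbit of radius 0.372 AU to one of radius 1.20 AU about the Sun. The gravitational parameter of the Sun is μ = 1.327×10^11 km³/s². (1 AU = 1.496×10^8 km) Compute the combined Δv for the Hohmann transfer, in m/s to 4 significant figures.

Δv = 19990 m/s

In km: r₁ = 0.372 × 1.496×10^8 = 5.56512×10^7 km; r₂ = 1.20 × 1.496×10^8 = 1.7952×10^8 km.
Semi-major axis of the transfer orbit: a_t = (5.56512×10^7 + 1.7952×10^8)/2 = 1.175856×10^8 km.
At r₁ the circular-orbit speed is v₁ = √(μ/r₁) = 48.831 km/s.
Transfer-orbit speed at r₁ (vis-viva): v_p = √[μ(2/r₁ − 1/a_t)] = 60.336 km/s.
First burn Δv₁ = |v_p − v₁| = 11.505 km/s.
Circular speed at r₂: v₂ = √(μ/r₂) = 27.1881 km/s.
Transfer-orbit speed at r₂: v_a = √[μ(2/r₂ − 1/a_t)] = 18.7042 km/s.
Second burn Δv₂ = |v₂ − v_a| = 8.4839 km/s.
Total Δv = Δv₁ + Δv₂ = 19.99 km/s.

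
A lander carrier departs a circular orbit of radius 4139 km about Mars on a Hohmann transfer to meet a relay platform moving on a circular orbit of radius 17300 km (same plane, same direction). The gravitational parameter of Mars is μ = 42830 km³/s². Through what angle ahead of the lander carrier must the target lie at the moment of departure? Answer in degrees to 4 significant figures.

The Hohmann ellipse has a_t = (r₁ + r₂)/2 = 10719.5 km.
Transfer time t = π√(a_t³/μ) = 16848 s.
The target's mean motion on its circular orbit is ω₂ = √(μ/r₂³) = 9.0950×10^-5 rad/s.
Angle swept by the target during transfer: ω₂·t = 1.5323 rad = 87.79°.
Arrival is 180° from departure on the ellipse, so φ = 180° − 87.79° = 92.21°.

φ = 92.21°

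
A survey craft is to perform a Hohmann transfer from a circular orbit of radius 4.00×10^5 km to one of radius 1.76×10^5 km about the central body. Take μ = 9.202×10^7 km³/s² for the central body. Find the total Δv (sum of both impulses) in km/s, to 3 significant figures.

Δv = 7.39 km/s

The Hohmann ellipse has a_t = (r₁ + r₂)/2 = 2.880×10^5 km.
At r₁ the circular-orbit speed is v₁ = √(μ/r₁) = 15.17 km/s.
Transfer-orbit speed at r₁ (v² = μ(2/r − 1/a)): v_a = √[μ(2/r₁ − 1/a_t)] = 11.86 km/s.
First burn Δv₁ = |v_a − v₁| = 3.310 km/s.
Circular speed at r₂: v₂ = √(μ/r₂) = 22.866 km/s.
Transfer-orbit speed at r₂: v_p = √[μ(2/r₂ − 1/a_t)] = 26.948 km/s.
Second burn Δv₂ = |v₂ − v_p| = 4.082 km/s.
Total Δv = Δv₁ + Δv₂ = 7.392 km/s.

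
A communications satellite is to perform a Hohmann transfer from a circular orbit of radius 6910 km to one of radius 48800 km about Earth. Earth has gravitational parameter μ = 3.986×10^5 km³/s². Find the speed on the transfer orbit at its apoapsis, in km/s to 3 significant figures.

Semi-major axis of the transfer orbit: a_t = (6910 + 48800)/2 = 27855 km.
At apoapsis, r = 48800 km.
Vis-viva: v = √[μ(2/r − 1/a_t)] = √[3.986×10^5 × (2/48800 − 1/27855)] = 1.423 km/s.

v = 1.42 km/s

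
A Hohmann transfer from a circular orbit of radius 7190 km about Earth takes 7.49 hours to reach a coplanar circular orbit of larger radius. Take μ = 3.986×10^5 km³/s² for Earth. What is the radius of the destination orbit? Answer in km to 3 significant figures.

r₂ = 54500 km

Transfer time t = 7.49 hours = 26964 s, and t = π√(a_t³/μ).
So a_t = (μ t²/π²)^(1/3) = (3.986×10^5 × (26964)² / π²)^(1/3) = 30851 km.
Since a_t = (r₁ + r₂)/2, r₂ = 2a_t − r₁ = 2×30851 − 7190 = 54512 km.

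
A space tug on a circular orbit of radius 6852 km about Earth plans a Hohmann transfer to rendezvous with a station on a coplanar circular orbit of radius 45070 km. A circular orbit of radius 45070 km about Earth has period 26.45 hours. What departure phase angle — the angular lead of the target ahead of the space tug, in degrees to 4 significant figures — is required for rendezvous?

φ = 101.3°

From Kepler's third law T² = 4π²r³/μ at r = 45070 km, T = 26.45 hours = 26.45 × 3600 s = 95220 s: μ = 4π²r³/T² = 3.98626×10^5 km³/s².
The Hohmann ellipse has a_t = (r₁ + r₂)/2 = 25961 km.
The half-period of the transfer ellipse is t = π√(a_t³/μ) = 20814 s.
The target's mean motion on its circular orbit is ω₂ = √(μ/r₂³) = 6.5986×10^-5 rad/s.
Angle swept by the target during transfer: ω₂·t = 1.3734 rad = 78.69°.
Arrival is 180° from departure on the ellipse, so φ = 180° − 78.69° = 101.3°.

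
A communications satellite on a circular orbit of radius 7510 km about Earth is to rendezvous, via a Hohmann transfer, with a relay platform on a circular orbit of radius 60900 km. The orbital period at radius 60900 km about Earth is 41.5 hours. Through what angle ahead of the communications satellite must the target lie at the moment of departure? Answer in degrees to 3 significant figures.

φ = 104°

From Kepler's third law T² = 4π²r³/μ at r = 60900 km, T = 41.5 hours = 41.5 × 3600 s = 1.494×10^5 s: μ = 4π²r³/T² = 3.99494×10^5 km³/s².
The Hohmann ellipse has a_t = (r₁ + r₂)/2 = 34205 km.
The half-period of the transfer ellipse is t = π√(a_t³/μ) = 31440 s.
The target's mean motion on its circular orbit is ω₂ = √(μ/r₂³) = 4.206×10^-5 rad/s.
Angle swept by the target during transfer: ω₂·t = 1.3224 rad = 75.77°.
Arrival is 180° from departure on the ellipse, so φ = 180° − 75.77° = 104°.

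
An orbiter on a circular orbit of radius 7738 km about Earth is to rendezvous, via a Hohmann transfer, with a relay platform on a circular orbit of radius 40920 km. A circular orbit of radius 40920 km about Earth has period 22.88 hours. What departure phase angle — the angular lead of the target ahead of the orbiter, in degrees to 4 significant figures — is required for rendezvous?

From Kepler's third law T² = 4π²r³/μ at r = 40920 km, T = 22.88 hours = 22.88 × 3600 s = 82368 s: μ = 4π²r³/T² = 3.98703×10^5 km³/s².
Transfer-ellipse semi-major axis a_t = (r₁ + r₂)/2 = (7738 + 40920)/2 = 24329 km.
The half-period of the transfer ellipse is t = π√(a_t³/μ) = 18880 s.
Target angular speed ω₂ = √(μ/r₂³) = 7.628×10^-5 rad/s.
Angle swept by the target during transfer: ω₂·t = 1.4402 rad = 82.52°.
Arrival is 180° from departure on the ellipse, so φ = 180° − 82.52° = 97.48°.

φ = 97.48°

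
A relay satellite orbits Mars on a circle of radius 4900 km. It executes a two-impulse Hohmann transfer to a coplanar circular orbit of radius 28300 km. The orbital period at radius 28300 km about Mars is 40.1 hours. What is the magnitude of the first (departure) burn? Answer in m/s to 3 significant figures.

From Kepler's third law T² = 4π²r³/μ at r = 28300 km, T = 40.1 hours = 40.1 × 3600 s = 1.4436×10^5 s: μ = 4π²r³/T² = 42936.4 km³/s².
Semi-major axis of the transfer orbit: a_t = (4900 + 28300)/2 = 16600 km.
Circular speed at r = 4900 km: v_c = √(μ/r) = 2.96016 km/s.
Transfer-orbit speed at the same r (vis-viva, a = a_t): v_t = √[μ(2/r − 1/a_t)] = 3.86504 km/s.
Δv₁ = |v_t − v_c| = |3.86504 − 2.96016| = 0.9049 km/s.

Δv₁ = 905 m/s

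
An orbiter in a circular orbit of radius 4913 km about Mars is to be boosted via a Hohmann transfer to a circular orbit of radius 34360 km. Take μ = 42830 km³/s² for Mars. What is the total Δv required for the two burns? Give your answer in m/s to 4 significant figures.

Δv = 1511 m/s

Semi-major axis of the transfer orbit: a_t = (4913 + 34360)/2 = 19636.5 km.
At r₁ the circular-orbit speed is v₁ = √(μ/r₁) = 2.9526 km/s.
Transfer-orbit speed at r₁ (vis-viva equation): v_p = √[μ(2/r₁ − 1/a_t)] = 3.9057 km/s.
First burn Δv₁ = |v_p − v₁| = 0.9531 km/s.
Circular speed at r₂: v₂ = √(μ/r₂) = 1.1165 km/s.
Transfer-orbit speed at r₂: v_a = √[μ(2/r₂ − 1/a_t)] = 0.55846 km/s.
Second burn Δv₂ = |v₂ − v_a| = 0.5580 km/s.
Total Δv = Δv₁ + Δv₂ = 1.511 km/s.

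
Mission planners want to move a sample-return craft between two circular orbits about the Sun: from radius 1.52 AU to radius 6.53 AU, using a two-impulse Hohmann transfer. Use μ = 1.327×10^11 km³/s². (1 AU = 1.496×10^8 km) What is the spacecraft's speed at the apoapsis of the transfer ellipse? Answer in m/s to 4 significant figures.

v = 7162 m/s

In km: r₁ = 1.52 × 1.496×10^8 = 2.27392×10^8 km; r₂ = 6.53 × 1.496×10^8 = 9.76888×10^8 km.
The Hohmann ellipse has a_t = (r₁ + r₂)/2 = 6.0214×10^8 km.
The apoapsis of the transfer ellipse is at r = 9.76888×10^8 km.
Vis-viva: v = √[μ(2/r − 1/a_t)] = √[1.327×10^11 × (2/9.76888×10^8 − 1/6.0214×10^8)] = 7.162 km/s.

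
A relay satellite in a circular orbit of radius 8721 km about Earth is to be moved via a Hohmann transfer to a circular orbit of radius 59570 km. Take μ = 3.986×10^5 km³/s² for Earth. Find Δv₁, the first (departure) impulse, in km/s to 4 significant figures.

Δv₁ = 2.169 km/s

Semi-major axis of the transfer orbit: a_t = (8721 + 59570)/2 = 34145.5 km.
Circular speed at r = 8721 km: v_c = √(μ/r) = 6.761 km/s.
Transfer-orbit speed at the same r (vis-viva, a = a_t): v_t = √[μ(2/r − 1/a_t)] = 8.930 km/s.
Δv₁ = |v_t − v_c| = |8.930 − 6.761| = 2.169 km/s.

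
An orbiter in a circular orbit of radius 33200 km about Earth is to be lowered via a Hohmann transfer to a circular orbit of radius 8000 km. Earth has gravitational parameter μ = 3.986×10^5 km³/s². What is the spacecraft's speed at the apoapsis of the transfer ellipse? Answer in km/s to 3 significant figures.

Semi-major axis of the transfer orbit: a_t = (33200 + 8000)/2 = 20600 km.
The apoapsis of the transfer ellipse is at r = 33200 km.
From the vis-viva equation, v = √[μ(2/r − 1/a_t)] = 2.159 km/s.

v = 2.16 km/s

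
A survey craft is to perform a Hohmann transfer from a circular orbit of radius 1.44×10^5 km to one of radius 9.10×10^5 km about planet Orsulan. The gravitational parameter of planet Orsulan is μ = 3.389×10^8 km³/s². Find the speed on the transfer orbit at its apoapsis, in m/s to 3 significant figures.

Semi-major axis of the transfer orbit: a_t = (1.440×10^5 + 9.100×10^5)/2 = 5.270×10^5 km.
At apoapsis, r = 9.100×10^5 km.
From the vis-viva equation, v = √[μ(2/r − 1/a_t)] = 10.09 km/s.

v = 10100 m/s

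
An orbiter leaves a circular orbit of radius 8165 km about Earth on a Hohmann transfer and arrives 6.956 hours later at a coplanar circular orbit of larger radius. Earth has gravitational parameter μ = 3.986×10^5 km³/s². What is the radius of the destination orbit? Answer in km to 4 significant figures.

Transfer time t = 6.956 hours = 25041.6 s, and t = π√(a_t³/μ).
So a_t = (μ t²/π²)^(1/3) = (3.986×10^5 × (25041.6)² / π²)^(1/3) = 29367 km.
Since a_t = (r₁ + r₂)/2, r₂ = 2a_t − r₁ = 2×29367 − 8165 = 50569 km.

r₂ = 50570 km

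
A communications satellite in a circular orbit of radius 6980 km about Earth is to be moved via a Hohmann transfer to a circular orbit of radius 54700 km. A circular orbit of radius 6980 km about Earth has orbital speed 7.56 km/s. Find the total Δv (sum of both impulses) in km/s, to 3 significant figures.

From the circular-orbit relation v² = μ/r at r = 6980 km: μ = v²r = (7.56)² × 6980 = 3.98932×10^5 km³/s².
Semi-major axis of the transfer orbit: a_t = (6980 + 54700)/2 = 30840 km.
Circular speed at r₁: v₁ = √(μ/r₁) = √(3.98932×10^5/6980) = 7.5600 km/s.
Transfer-orbit speed at r₁ (vis-viva): v_p = √[μ(2/r₁ − 1/a_t)] = 10.068 km/s.
First burn Δv₁ = |v_p − v₁| = 2.508 km/s.
Circular speed at r₂: v₂ = √(μ/r₂) = 2.701 km/s.
Transfer-orbit speed at r₂: v_a = √[μ(2/r₂ − 1/a_t)] = 1.285 km/s.
Second burn Δv₂ = |v₂ − v_a| = 1.416 km/s.
Δv = Δv₁ + Δv₂ = 2.508 + 1.416 = 3.924 km/s.

Δv = 3.92 km/s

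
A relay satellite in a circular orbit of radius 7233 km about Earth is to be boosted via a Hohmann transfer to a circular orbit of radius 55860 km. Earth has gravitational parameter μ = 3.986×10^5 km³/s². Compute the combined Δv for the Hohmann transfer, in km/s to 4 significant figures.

Δv = 3.847 km/s

The Hohmann ellipse has a_t = (r₁ + r₂)/2 = 31546.5 km.
At r₁ the circular-orbit speed is v₁ = √(μ/r₁) = 7.4235 km/s.
Transfer-orbit speed at r₁ (vis-viva): v_p = √[μ(2/r₁ − 1/a_t)] = 9.8783 km/s.
First burn Δv₁ = |v_p − v₁| = 2.455 km/s.
Circular speed at r₂: v₂ = √(μ/r₂) = 2.671 km/s.
Transfer-orbit speed at r₂: v_a = √[μ(2/r₂ − 1/a_t)] = 1.279 km/s.
Second burn Δv₂ = |v₂ − v_a| = 1.392 km/s.
Total Δv = Δv₁ + Δv₂ = 3.847 km/s.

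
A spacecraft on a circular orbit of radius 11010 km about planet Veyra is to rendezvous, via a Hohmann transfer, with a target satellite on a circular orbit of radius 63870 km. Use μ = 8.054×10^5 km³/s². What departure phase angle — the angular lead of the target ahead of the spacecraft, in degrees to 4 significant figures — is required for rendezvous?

φ = 99.21°

Semi-major axis of the transfer orbit: a_t = (11010 + 63870)/2 = 37440 km.
The half-period of the transfer ellipse is t = π√(a_t³/μ) = 25360 s.
The target's mean motion on its circular orbit is ω₂ = √(μ/r₂³) = 5.560×10^-5 rad/s.
Angle swept by the target during transfer: ω₂·t = 1.410 rad = 80.79°.
The spacecraft traverses 180° on the transfer ellipse, so the target must lead by 180° − 80.79° = 99.21°.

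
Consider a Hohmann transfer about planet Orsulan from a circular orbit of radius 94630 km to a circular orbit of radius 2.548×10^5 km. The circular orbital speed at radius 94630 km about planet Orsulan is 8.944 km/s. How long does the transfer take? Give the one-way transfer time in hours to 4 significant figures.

From the circular-orbit relation v² = μ/r at r = 94630 km: μ = v²r = (8.944)² × 94630 = 7.56994×10^6 km³/s².
Semi-major axis of the transfer orbit: a_t = (94630 + 2.548×10^5)/2 = 1.74715×10^5 km.
Half the transfer-orbit period gives t = π√(a_t³/μ) = 83390 s.
Converting: 83390 s ÷ 3600 s/hour = 23.16 hours.

t = 23.16 hours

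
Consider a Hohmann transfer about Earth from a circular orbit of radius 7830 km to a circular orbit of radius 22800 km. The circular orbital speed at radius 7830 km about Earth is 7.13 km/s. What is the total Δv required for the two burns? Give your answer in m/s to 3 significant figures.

From the circular-orbit relation v² = μ/r at r = 7830 km: μ = v²r = (7.13)² × 7830 = 3.98053×10^5 km³/s².
Semi-major axis of the transfer orbit: a_t = (7830 + 22800)/2 = 15315 km.
Circular speed at r₁: v₁ = √(μ/r₁) = √(3.98053×10^5/7830) = 7.1300 km/s.
Transfer-orbit speed at r₁ (v² = μ(2/r − 1/a)): v_p = √[μ(2/r₁ − 1/a_t)] = 8.6996 km/s.
First burn Δv₁ = |v_p − v₁| = 1.5696 km/s.
At r₂, v₂ = √(μ/r₂) = 4.1783 km/s.
Transfer-orbit speed at r₂: v_a = √[μ(2/r₂ − 1/a_t)] = 2.9876 km/s.
Second burn Δv₂ = |v₂ − v_a| = 1.1907 km/s.
Δv = Δv₁ + Δv₂ = 1.5696 + 1.1907 = 2.760 km/s.

Δv = 2760 m/s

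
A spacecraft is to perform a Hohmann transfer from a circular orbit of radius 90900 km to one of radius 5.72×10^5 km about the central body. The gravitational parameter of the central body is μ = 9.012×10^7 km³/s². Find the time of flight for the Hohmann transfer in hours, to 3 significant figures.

Transfer-ellipse semi-major axis a_t = (r₁ + r₂)/2 = (90900 + 5.720×10^5)/2 = 3.3145×10^5 km.
By Kepler's third law the transfer-orbit period is T = 2π√(a_t³/μ), so t = T/2 = 63150 s.
Converting: 63150 s ÷ 3600 s/hour = 17.5 hours.

t = 17.5 hours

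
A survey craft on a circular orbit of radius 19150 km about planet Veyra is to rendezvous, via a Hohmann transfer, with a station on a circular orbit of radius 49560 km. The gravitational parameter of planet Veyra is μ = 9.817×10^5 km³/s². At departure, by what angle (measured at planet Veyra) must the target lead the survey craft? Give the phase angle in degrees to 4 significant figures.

φ = 76.11°

The Hohmann ellipse has a_t = (r₁ + r₂)/2 = 34355 km.
The half-period of the transfer ellipse is t = π√(a_t³/μ) = 20190.4 s.
The target's mean motion on its circular orbit is ω₂ = √(μ/r₂³) = 8.98033×10^-5 rad/s.
Angle swept by the target during transfer: ω₂·t = 1.8132 rad = 103.89°.
The survey craft traverses 180° on the transfer ellipse, so the target must lead by 180° − 103.89° = 76.11°.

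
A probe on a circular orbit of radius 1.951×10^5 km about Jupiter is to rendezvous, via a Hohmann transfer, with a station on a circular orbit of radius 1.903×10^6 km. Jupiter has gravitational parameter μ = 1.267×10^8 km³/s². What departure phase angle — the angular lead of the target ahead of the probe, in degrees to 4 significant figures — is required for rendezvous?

φ = 106.3°

Semi-major axis of the transfer orbit: a_t = (1.951×10^5 + 1.903×10^6)/2 = 1.04905×10^6 km.
Transfer time t = π√(a_t³/μ) = 2.99886×10^5 s.
Target angular speed ω₂ = √(μ/r₂³) = 4.28776×10^-6 rad/s.
Angle swept by the target during transfer: ω₂·t = 1.2858 rad = 73.67°.
The probe traverses 180° on the transfer ellipse, so the target must lead by 180° − 73.67° = 106.3°.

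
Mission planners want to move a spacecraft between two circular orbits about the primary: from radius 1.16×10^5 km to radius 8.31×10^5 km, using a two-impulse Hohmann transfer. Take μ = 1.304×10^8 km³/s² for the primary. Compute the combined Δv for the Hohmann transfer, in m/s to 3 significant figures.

Δv = 17200 m/s

The Hohmann ellipse has a_t = (r₁ + r₂)/2 = 4.735×10^5 km.
At r₁ the circular-orbit speed is v₁ = √(μ/r₁) = 33.53 km/s.
Transfer-orbit speed at r₁ (vis-viva equation): v_p = √[μ(2/r₁ − 1/a_t)] = 44.42 km/s.
First burn Δv₁ = |v_p − v₁| = 10.89 km/s.
At r₂, v₂ = √(μ/r₂) = 12.527 km/s.
Transfer-orbit speed at r₂: v_a = √[μ(2/r₂ − 1/a_t)] = 6.2002 km/s.
Second burn Δv₂ = |v₂ − v_a| = 6.327 km/s.
Total Δv = Δv₁ + Δv₂ = 17.22 km/s.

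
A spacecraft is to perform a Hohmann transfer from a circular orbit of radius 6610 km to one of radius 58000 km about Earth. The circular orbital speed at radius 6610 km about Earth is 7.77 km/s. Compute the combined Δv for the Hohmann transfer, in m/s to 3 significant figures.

From the circular-orbit relation v² = μ/r at r = 6610 km: μ = v²r = (7.77)² × 6610 = 3.99065×10^5 km³/s².
The Hohmann ellipse has a_t = (r₁ + r₂)/2 = 32305 km.
At r₁ the circular-orbit speed is v₁ = √(μ/r₁) = 7.7700 km/s.
Transfer-orbit speed at r₁ (vis-viva): v_p = √[μ(2/r₁ − 1/a_t)] = 10.411 km/s.
First burn Δv₁ = |v_p − v₁| = 2.641 km/s.
At r₂, v₂ = √(μ/r₂) = 2.6231 km/s.
Transfer-orbit speed at r₂: v_a = √[μ(2/r₂ − 1/a_t)] = 1.1865 km/s.
Second burn Δv₂ = |v₂ − v_a| = 1.437 km/s.
Δv = Δv₁ + Δv₂ = 2.641 + 1.437 = 4.078 km/s.

Δv = 4080 m/s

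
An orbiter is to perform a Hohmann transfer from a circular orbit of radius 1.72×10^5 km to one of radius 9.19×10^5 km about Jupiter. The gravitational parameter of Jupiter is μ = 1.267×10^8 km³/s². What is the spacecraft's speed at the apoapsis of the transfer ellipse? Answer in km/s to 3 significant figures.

v = 6.59 km/s

Semi-major axis of the transfer orbit: a_t = (1.720×10^5 + 9.190×10^5)/2 = 5.455×10^5 km.
The apoapsis of the transfer ellipse is at r = 9.190×10^5 km.
Applying v² = μ(2/r − 1/a_t): v = 6.593 km/s.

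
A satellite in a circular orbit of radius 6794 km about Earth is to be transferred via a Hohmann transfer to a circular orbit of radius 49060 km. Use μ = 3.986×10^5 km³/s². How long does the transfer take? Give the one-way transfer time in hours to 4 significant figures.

Semi-major axis of the transfer orbit: a_t = (6794 + 49060)/2 = 27927 km.
Half the transfer-orbit period gives t = π√(a_t³/μ) = 23223 s.
Converting: 23223 s ÷ 3600 s/hour = 6.451 hours.

t = 6.451 hours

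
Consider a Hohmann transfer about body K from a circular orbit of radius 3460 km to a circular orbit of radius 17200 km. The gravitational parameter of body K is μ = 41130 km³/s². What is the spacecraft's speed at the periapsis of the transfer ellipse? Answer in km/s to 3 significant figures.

The Hohmann ellipse has a_t = (r₁ + r₂)/2 = 10330 km.
The periapsis of the transfer ellipse is at r = 3460 km.
Applying v² = μ(2/r − 1/a_t): v = 4.449 km/s.

v = 4.45 km/s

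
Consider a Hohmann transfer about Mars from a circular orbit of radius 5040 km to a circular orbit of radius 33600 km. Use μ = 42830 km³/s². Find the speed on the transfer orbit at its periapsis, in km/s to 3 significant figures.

Transfer-ellipse semi-major axis a_t = (r₁ + r₂)/2 = (5040 + 33600)/2 = 19320 km.
The periapsis of the transfer ellipse is at r = 5040 km.
From the vis-viva equation, v = √[μ(2/r − 1/a_t)] = 3.844 km/s.

v = 3.84 km/s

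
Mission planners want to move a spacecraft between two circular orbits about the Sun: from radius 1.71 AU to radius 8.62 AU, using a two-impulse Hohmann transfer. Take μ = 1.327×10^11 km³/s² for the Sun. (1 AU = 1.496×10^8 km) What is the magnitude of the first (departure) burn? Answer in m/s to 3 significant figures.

In km: r₁ = 1.71 × 1.496×10^8 = 2.55816×10^8 km; r₂ = 8.62 × 1.496×10^8 = 1.289552×10^9 km.
Semi-major axis of the transfer orbit: a_t = (2.55816×10^8 + 1.289552×10^9)/2 = 7.72684×10^8 km.
Circular speed at r = 2.55816×10^8 km: v_c = √(μ/r) = 22.77569 km/s.
Vis-viva on the transfer ellipse at r = 2.55816×10^8 km gives v_t = √[μ(2/r − 1/a_t)] = 29.42321 km/s.
Δv₁ = |v_t − v_c| = |29.42321 − 22.77569| = 6.648 km/s.

Δv₁ = 6650 m/s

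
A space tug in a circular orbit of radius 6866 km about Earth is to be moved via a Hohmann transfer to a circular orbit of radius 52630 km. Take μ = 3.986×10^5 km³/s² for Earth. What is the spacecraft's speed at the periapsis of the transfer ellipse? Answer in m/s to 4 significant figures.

v = 10130 m/s

Semi-major axis of the transfer orbit: a_t = (6866 + 52630)/2 = 29748 km.
At periapsis, r = 6866 km.
From the vis-viva equation, v = √[μ(2/r − 1/a_t)] = 10.13 km/s.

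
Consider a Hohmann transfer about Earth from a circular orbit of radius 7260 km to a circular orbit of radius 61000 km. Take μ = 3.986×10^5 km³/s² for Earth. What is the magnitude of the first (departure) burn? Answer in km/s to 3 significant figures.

Δv₁ = 2.50 km/s

The Hohmann ellipse has a_t = (r₁ + r₂)/2 = 34130 km.
On the circular orbit at r = 7260 km, v_c = √(μ/r) = 7.410 km/s.
Transfer-orbit speed at the same r (vis-viva, a = a_t): v_t = √[μ(2/r − 1/a_t)] = 9.906 km/s.
Δv₁ = |v_t − v_c| = |9.906 − 7.410| = 2.496 km/s.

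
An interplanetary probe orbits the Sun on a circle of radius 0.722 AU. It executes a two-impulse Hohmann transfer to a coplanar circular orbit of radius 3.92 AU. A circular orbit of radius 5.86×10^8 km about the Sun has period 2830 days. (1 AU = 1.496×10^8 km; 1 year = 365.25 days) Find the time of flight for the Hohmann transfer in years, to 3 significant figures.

From Kepler's third law T² = 4π²r³/μ at r = 5.86×10^8 km, T = 2830 days = 2830 × 86400 s = 2.44512×10^8 s: μ = 4π²r³/T² = 1.32878×10^11 km³/s².
In km: r₁ = 0.722 × 1.496×10^8 = 1.080112×10^8 km; r₂ = 3.92 × 1.496×10^8 = 5.86432×10^8 km.
Semi-major axis of the transfer orbit: a_t = (1.080112×10^8 + 5.86432×10^8)/2 = 3.472216×10^8 km.
By Kepler's third law the transfer-orbit period is T = 2π√(a_t³/μ), so t = T/2 = 5.576×10^7 s.
Converting: 5.576×10^7 s ÷ 3.15576×10^7 s/year (365.25 × 86400) = 1.77 years.

t = 1.77 years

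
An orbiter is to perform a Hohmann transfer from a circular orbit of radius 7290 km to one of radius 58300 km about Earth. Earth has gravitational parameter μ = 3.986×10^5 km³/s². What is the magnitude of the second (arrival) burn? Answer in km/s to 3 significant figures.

Δv₂ = 1.38 km/s

Semi-major axis of the transfer orbit: a_t = (7290 + 58300)/2 = 32795 km.
Circular speed at r = 58300 km: v_c = √(μ/r) = 2.615 km/s.
Vis-viva on the transfer ellipse at r = 58300 km gives v_t = √[μ(2/r − 1/a_t)] = 1.233 km/s.
Δv₂ = |v_t − v_c| = |1.233 − 2.615| = 1.382 km/s.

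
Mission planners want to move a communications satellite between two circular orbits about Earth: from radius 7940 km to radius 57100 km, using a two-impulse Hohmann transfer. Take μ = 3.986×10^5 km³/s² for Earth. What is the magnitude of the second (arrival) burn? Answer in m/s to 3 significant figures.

Δv₂ = 1340 m/s

Semi-major axis of the transfer orbit: a_t = (7940 + 57100)/2 = 32520 km.
Circular speed at r = 57100 km: v_c = √(μ/r) = 2.6421 km/s.
Transfer-orbit speed at the same r (vis-viva, a = a_t): v_t = √[μ(2/r − 1/a_t)] = 1.3055 km/s.
Δv₂ = |v_t − v_c| = |1.3055 − 2.6421| = 1.337 km/s.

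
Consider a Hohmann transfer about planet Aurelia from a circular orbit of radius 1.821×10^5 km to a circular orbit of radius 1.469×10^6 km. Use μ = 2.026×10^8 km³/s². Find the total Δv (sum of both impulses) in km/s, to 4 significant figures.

Transfer-ellipse semi-major axis a_t = (r₁ + r₂)/2 = (1.821×10^5 + 1.469×10^6)/2 = 8.2555×10^5 km.
Circular speed at r₁: v₁ = √(μ/r₁) = √(2.026×10^8/1.821×10^5) = 33.355 km/s.
On the transfer ellipse at r₁, vis-viva gives v_p = √[μ(2/r₁ − 1/a_t)] = 44.494 km/s.
First burn Δv₁ = |v_p − v₁| = 11.14 km/s.
At r₂, v₂ = √(μ/r₂) = 11.744 km/s.
Transfer-orbit speed at r₂: v_a = √[μ(2/r₂ − 1/a_t)] = 5.5156 km/s.
Second burn Δv₂ = |v₂ − v_a| = 6.228 km/s.
Total Δv = Δv₁ + Δv₂ = 17.37 km/s.

Δv = 17.37 km/s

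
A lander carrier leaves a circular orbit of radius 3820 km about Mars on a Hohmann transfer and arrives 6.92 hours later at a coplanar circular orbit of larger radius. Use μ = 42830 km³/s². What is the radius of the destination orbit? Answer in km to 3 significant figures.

r₂ = 24000 km

Transfer time t = 6.92 hours = 24912 s, and t = π√(a_t³/μ).
So a_t = (μ t²/π²)^(1/3) = (42830 × (24912)² / π²)^(1/3) = 13913 km.
Since a_t = (r₁ + r₂)/2, r₂ = 2a_t − r₁ = 2×13913 − 3820 = 24006 km.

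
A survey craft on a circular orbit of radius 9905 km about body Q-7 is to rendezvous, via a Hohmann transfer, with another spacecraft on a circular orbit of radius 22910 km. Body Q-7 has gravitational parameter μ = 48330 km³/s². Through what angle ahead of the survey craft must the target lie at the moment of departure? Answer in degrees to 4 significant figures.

φ = 70.91°

Semi-major axis of the transfer orbit: a_t = (9905 + 22910)/2 = 16407.5 km.
The half-period of the transfer ellipse is t = π√(a_t³/μ) = 30030 s.
The target's mean motion on its circular orbit is ω₂ = √(μ/r₂³) = 6.340×10^-5 rad/s.
Angle swept by the target during transfer: ω₂·t = 1.904 rad = 109.09°.
The survey craft traverses 180° on the transfer ellipse, so the target must lead by 180° − 109.09° = 70.91°.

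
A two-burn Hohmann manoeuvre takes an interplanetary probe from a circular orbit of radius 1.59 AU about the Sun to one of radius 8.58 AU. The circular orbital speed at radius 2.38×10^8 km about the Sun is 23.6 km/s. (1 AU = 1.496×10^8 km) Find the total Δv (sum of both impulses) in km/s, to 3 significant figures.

Δv = 11.5 km/s

From the circular-orbit relation v² = μ/r at r = 2.38×10^8 km: μ = v²r = (23.6)² × 2.38×10^8 = 1.32556×10^11 km³/s².
In km: r₁ = 1.59 × 1.496×10^8 = 2.37864×10^8 km; r₂ = 8.58 × 1.496×10^8 = 1.283568×10^9 km.
Transfer-ellipse semi-major axis a_t = (r₁ + r₂)/2 = (2.37864×10^8 + 1.283568×10^9)/2 = 7.60716×10^8 km.
At r₁ the circular-orbit speed is v₁ = √(μ/r₁) = 23.6067 km/s.
On the transfer ellipse at r₁, v² = μ(2/r − 1/a) gives v_p = √[μ(2/r₁ − 1/a_t)] = 30.6644 km/s.
First burn Δv₁ = |v_p − v₁| = 7.058 km/s.
Circular speed at r₂: v₂ = √(μ/r₂) = 10.1623 km/s.
Transfer-orbit speed at r₂: v_a = √[μ(2/r₂ − 1/a_t)] = 5.68256 km/s.
Second burn Δv₂ = |v₂ − v_a| = 4.480 km/s.
Total Δv = Δv₁ + Δv₂ = 11.54 km/s.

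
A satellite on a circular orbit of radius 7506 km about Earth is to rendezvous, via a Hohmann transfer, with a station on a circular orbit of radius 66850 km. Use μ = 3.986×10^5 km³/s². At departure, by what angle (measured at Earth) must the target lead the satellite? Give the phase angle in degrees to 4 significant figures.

Semi-major axis of the transfer orbit: a_t = (7506 + 66850)/2 = 37178 km.
Transfer time t = π√(a_t³/μ) = 35670.6 s.
The target's mean motion on its circular orbit is ω₂ = √(μ/r₂³) = 3.65272×10^-5 rad/s.
Angle swept by the target during transfer: ω₂·t = 1.302947 rad = 74.653°.
The satellite traverses 180° on the transfer ellipse, so the target must lead by 180° − 74.653° = 105.3°.

φ = 105.3°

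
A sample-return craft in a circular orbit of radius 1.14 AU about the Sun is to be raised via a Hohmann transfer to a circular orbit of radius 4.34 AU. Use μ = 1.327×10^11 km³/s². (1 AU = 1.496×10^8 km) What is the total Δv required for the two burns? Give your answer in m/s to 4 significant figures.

In km: r₁ = 1.14 × 1.496×10^8 = 1.70544×10^8 km; r₂ = 4.34 × 1.496×10^8 = 6.49264×10^8 km.
Transfer-ellipse semi-major axis a_t = (r₁ + r₂)/2 = (1.70544×10^8 + 6.49264×10^8)/2 = 4.09904×10^8 km.
At r₁ the circular-orbit speed is v₁ = √(μ/r₁) = 27.894 km/s.
On the transfer ellipse at r₁, vis-viva gives v_p = √[μ(2/r₁ − 1/a_t)] = 35.106 km/s.
First burn Δv₁ = |v_p − v₁| = 7.212 km/s.
Circular speed at r₂: v₂ = √(μ/r₂) = 14.2963 km/s.
Transfer-orbit speed at r₂: v_a = √[μ(2/r₂ − 1/a_t)] = 9.22151 km/s.
Second burn Δv₂ = |v₂ − v_a| = 5.075 km/s.
Total Δv = Δv₁ + Δv₂ = 12.29 km/s.

Δv = 12290 m/s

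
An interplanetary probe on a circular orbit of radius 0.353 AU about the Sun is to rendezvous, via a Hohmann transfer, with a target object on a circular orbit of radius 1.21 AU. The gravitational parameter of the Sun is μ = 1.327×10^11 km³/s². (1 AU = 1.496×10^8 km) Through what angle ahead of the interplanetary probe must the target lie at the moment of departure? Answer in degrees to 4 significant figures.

φ = 86.57°

In km: r₁ = 0.353 × 1.496×10^8 = 5.28088×10^7 km; r₂ = 1.21 × 1.496×10^8 = 1.81016×10^8 km.
The Hohmann ellipse has a_t = (r₁ + r₂)/2 = 1.169124×10^8 km.
The half-period of the transfer ellipse is t = π√(a_t³/μ) = 1.0902×10^7 s.
Target angular speed ω₂ = √(μ/r₂³) = 1.4958×10^-7 rad/s.
Angle swept by the target during transfer: ω₂·t = 1.6307 rad = 93.43°.
Arrival is 180° from departure on the ellipse, so φ = 180° − 93.43° = 86.57°.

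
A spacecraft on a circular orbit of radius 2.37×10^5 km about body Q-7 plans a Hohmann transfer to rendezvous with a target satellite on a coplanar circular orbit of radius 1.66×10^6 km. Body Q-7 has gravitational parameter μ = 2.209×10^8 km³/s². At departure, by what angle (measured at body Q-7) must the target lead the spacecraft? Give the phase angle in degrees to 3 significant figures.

The Hohmann ellipse has a_t = (r₁ + r₂)/2 = 9.485×10^5 km.
The half-period of the transfer ellipse is t = π√(a_t³/μ) = 1.9526×10^5 s.
Target angular speed ω₂ = √(μ/r₂³) = 6.9492×10^-6 rad/s.
Angle swept by the target during transfer: ω₂·t = 1.3569 rad = 77.74°.
Arrival is 180° from departure on the ellipse, so φ = 180° − 77.74° = 102°.

φ = 102°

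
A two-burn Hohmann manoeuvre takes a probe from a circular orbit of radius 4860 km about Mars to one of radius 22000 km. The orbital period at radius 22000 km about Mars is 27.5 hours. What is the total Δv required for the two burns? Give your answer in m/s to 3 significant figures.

From Kepler's third law T² = 4π²r³/μ at r = 22000 km, T = 27.5 hours = 27.5 × 3600 s = 99000 s: μ = 4π²r³/T² = 42890.1 km³/s².
The Hohmann ellipse has a_t = (r₁ + r₂)/2 = 13430 km.
Circular speed at r₁: v₁ = √(μ/r₁) = √(42890.1/4860) = 2.9707 km/s.
On the transfer ellipse at r₁, v² = μ(2/r − 1/a) gives v_p = √[μ(2/r₁ − 1/a_t)] = 3.8022 km/s.
First burn Δv₁ = |v_p − v₁| = 0.8315 km/s.
Circular speed at r₂: v₂ = √(μ/r₂) = 1.39626 km/s.
Transfer-orbit speed at r₂: v_a = √[μ(2/r₂ − 1/a_t)] = 0.839938 km/s.
Second burn Δv₂ = |v₂ − v_a| = 0.5563 km/s.
Total Δv = Δv₁ + Δv₂ = 1.388 km/s.

Δv = 1390 m/s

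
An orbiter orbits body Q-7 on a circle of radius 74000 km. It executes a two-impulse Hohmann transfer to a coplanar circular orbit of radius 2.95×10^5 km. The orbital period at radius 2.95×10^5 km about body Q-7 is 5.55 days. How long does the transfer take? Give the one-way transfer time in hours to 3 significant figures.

From Kepler's third law T² = 4π²r³/μ at r = 2.95×10^5 km, T = 5.55 days = 5.55 × 86400 s = 4.7952×10^5 s: μ = 4π²r³/T² = 4.40770×10^6 km³/s².
The Hohmann ellipse has a_t = (r₁ + r₂)/2 = 1.845×10^5 km.
By Kepler's third law the transfer-orbit period is T = 2π√(a_t³/μ), so t = T/2 = 1.186×10^5 s.
Converting: 1.186×10^5 s ÷ 3600 s/hour = 32.9 hours.

t = 32.9 hours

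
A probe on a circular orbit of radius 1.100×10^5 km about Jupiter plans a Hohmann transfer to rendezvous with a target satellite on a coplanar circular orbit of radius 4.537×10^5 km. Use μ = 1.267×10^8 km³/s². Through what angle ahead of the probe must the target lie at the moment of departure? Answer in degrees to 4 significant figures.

The Hohmann ellipse has a_t = (r₁ + r₂)/2 = 2.8185×10^5 km.
The half-period of the transfer ellipse is t = π√(a_t³/μ) = 41762.7 s.
The target's mean motion on its circular orbit is ω₂ = √(μ/r₂³) = 3.68328×10^-5 rad/s.
Angle swept by the target during transfer: ω₂·t = 1.5382 rad = 88.13°.
Arrival is 180° from departure on the ellipse, so φ = 180° − 88.13° = 91.87°.

φ = 91.87°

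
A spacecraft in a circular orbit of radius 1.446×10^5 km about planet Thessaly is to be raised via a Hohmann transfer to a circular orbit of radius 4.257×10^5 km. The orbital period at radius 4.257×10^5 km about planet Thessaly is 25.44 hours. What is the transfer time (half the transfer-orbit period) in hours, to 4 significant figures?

t = 6.973 hours

From Kepler's third law T² = 4π²r³/μ at r = 4.257×10^5 km, T = 25.44 hours = 25.44 × 3600 s = 91584 s: μ = 4π²r³/T² = 3.63104×10^8 km³/s².
Semi-major axis of the transfer orbit: a_t = (1.446×10^5 + 4.257×10^5)/2 = 2.8515×10^5 km.
Half the transfer-orbit period gives t = π√(a_t³/μ) = 25104 s.
Converting: 25104 s ÷ 3600 s/hour = 6.973 hours.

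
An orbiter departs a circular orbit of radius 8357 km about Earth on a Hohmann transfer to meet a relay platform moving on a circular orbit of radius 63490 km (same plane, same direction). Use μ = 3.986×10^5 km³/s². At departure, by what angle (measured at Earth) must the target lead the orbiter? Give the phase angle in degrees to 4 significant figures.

Transfer-ellipse semi-major axis a_t = (r₁ + r₂)/2 = (8357 + 63490)/2 = 35923.5 km.
Transfer time t = π√(a_t³/μ) = 33880 s.
Target angular speed ω₂ = √(μ/r₂³) = 3.9465×10^-5 rad/s.
Angle swept by the target during transfer: ω₂·t = 1.3371 rad = 76.61°.
The orbiter traverses 180° on the transfer ellipse, so the target must lead by 180° − 76.61° = 103.4°.

φ = 103.4°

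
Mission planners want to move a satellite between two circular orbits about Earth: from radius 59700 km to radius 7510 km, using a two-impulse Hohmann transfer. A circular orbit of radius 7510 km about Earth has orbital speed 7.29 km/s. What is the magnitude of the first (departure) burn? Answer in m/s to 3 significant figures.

Δv₁ = 1360 m/s

From the circular-orbit relation v² = μ/r at r = 7510 km: μ = v²r = (7.29)² × 7510 = 3.99112×10^5 km³/s².
Transfer-ellipse semi-major axis a_t = (r₁ + r₂)/2 = (59700 + 7510)/2 = 33605 km.
On the circular orbit at r = 59700 km, v_c = √(μ/r) = 2.5856 km/s.
Transfer-orbit speed at the same r (vis-viva, a = a_t): v_t = √[μ(2/r − 1/a_t)] = 1.2223 km/s.
Δv₁ = |v_t − v_c| = |1.2223 − 2.5856| = 1.363 km/s.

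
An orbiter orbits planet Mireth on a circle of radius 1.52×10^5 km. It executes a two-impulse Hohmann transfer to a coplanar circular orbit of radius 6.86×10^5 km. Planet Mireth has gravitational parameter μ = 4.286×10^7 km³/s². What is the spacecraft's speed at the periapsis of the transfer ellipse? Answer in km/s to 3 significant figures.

v = 21.5 km/s

Semi-major axis of the transfer orbit: a_t = (1.520×10^5 + 6.860×10^5)/2 = 4.190×10^5 km.
At periapsis, r = 1.520×10^5 km.
From the vis-viva equation, v = √[μ(2/r − 1/a_t)] = 21.49 km/s.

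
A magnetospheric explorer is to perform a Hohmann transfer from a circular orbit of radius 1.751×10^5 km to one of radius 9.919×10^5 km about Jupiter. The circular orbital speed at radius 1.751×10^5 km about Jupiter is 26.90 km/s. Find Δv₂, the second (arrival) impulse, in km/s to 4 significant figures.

From the circular-orbit relation v² = μ/r at r = 1.751×10^5 km: μ = v²r = (26.90)² × 1.751×10^5 = 1.26704×10^8 km³/s².
The Hohmann ellipse has a_t = (r₁ + r₂)/2 = 5.835×10^5 km.
On the circular orbit at r = 9.919×10^5 km, v_c = √(μ/r) = 11.302 km/s.
Vis-viva on the transfer ellipse at r = 9.919×10^5 km gives v_t = √[μ(2/r − 1/a_t)] = 6.1913 km/s.
Δv₂ = |v_t − v_c| = |6.1913 − 11.302| = 5.111 km/s.

Δv₂ = 5.111 km/s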